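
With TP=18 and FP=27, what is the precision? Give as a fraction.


Precision = TP / (TP + FP) = 18 / 45 = 2/5.

2/5


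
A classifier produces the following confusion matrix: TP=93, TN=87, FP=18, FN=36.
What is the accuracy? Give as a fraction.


Accuracy = (TP + TN) / (TP + TN + FP + FN) = (93 + 87) / 234 = 10/13.

10/13


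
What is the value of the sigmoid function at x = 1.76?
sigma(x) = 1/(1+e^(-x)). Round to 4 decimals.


sigma(1.76) = 1/(1+e^(-1.76)) = 1/(1+0.172045) = 1/1.172045 = 0.8532.

0.8532


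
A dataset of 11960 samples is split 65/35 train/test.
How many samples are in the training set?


Test set = 11960 * 35% = 4186. Training set = 11960 - 4186 = 7774.

7774


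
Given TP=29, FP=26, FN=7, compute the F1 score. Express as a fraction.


Precision = 29/55 = 29/55. Recall = 29/36 = 29/36. F1 = 2*P*R/(P+R) = 58/91.

58/91


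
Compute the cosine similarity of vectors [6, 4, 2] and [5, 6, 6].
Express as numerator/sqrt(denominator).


dot = 66. |a|^2 = 56, |b|^2 = 97. cos = 66/sqrt(5432).

66/sqrt(5432)


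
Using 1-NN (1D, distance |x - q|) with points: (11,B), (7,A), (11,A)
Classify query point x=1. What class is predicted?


Distances: |11-1|=10, |7-1|=6, |11-1|=10. 1 nearest: (7,A). Counts: {'A': 1}. Majority class: A.

A


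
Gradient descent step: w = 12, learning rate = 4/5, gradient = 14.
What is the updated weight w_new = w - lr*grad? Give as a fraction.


w_new = 12 - 4/5 * 14 = 12 - 56/5 = 4/5.

4/5


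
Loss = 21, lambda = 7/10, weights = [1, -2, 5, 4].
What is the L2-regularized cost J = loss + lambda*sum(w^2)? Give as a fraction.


L2 sq norm = sum(w^2) = 46. J = 21 + 7/10 * 46 = 266/5.

266/5


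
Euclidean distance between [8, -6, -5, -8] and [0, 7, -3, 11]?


d = sqrt(sum of squared differences). (8-0)^2=64, (-6-7)^2=169, (-5--3)^2=4, (-8-11)^2=361. Sum = 598.

sqrt(598)


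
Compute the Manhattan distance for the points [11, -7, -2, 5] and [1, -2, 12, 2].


d = sum of absolute differences: |11-1|=10 + |-7--2|=5 + |-2-12|=14 + |5-2|=3 = 32.

32


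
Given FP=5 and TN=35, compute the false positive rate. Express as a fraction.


FPR = FP / (FP + TN) = 5 / 40 = 1/8.

1/8


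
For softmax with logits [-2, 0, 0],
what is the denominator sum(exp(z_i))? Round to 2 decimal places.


Denom = e^-2=0.1353 + e^0=1.0000 + e^0=1.0000. Sum = 2.1353, which rounds to 2.14.

2.14


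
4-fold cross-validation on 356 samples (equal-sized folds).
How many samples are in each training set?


Each validation fold has 356/4 = 89 samples. Training set = 356 - 89 = 267.

267


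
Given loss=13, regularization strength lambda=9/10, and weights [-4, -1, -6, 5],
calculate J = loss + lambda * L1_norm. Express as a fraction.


L1 norm = sum(|w|) = 16. J = 13 + 9/10 * 16 = 137/5.

137/5


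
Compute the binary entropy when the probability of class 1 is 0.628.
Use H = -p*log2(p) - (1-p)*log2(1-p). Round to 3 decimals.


H = -0.628*log2(0.628) - 0.372*log2(0.372) = 0.952.

0.952


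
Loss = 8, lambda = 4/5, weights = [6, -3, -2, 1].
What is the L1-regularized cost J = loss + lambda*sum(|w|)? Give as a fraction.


L1 norm = sum(|w|) = 12. J = 8 + 4/5 * 12 = 88/5.

88/5


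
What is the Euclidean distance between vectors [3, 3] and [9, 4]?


d = sqrt(sum of squared differences). (3-9)^2=36, (3-4)^2=1. Sum = 37.

sqrt(37)


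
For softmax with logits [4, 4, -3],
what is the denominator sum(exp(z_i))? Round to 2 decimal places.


Denom = e^4=54.5982 + e^4=54.5982 + e^-3=0.0498. Sum = 109.2462, which rounds to 109.25.

109.25


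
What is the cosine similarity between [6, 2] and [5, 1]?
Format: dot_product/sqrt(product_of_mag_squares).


dot = 32. |a|^2 = 40, |b|^2 = 26. cos = 32/sqrt(1040).

32/sqrt(1040)


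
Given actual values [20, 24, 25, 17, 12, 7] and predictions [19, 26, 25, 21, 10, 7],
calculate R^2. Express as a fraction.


Mean(y) = 35/2. SS_res = 25. SS_tot = 491/2. R^2 = 1 - 25/(491/2) = 441/491.

441/491


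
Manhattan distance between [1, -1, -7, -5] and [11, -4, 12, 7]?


d = sum of absolute differences: |1-11|=10 + |-1--4|=3 + |-7-12|=19 + |-5-7|=12 = 44.

44


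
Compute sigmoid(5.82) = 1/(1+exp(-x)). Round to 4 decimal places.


sigma(5.82) = 1/(1+e^(-5.82)) = 1/(1+0.002968) = 1/1.002968 = 0.9970.

0.9970


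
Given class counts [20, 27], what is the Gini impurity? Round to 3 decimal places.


Total = 47. Proportions: 20/47, 27/47. sum(p_i^2) = 0.5111. Gini = 1 - 0.5111 = 0.4889, which rounds to 0.489.

0.489


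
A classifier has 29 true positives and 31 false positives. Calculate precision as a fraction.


Precision = TP / (TP + FP) = 29 / 60 = 29/60.

29/60


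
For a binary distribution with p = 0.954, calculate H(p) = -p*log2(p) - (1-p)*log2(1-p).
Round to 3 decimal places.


H = -0.954*log2(0.954) - 0.046*log2(0.046) = 0.269.

0.269


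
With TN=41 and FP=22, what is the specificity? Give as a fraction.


Specificity = TN / (TN + FP) = 41 / 63 = 41/63.

41/63


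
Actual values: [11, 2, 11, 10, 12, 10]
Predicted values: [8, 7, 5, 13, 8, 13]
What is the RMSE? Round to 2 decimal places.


MSE = 17.3333. RMSE = sqrt(17.3333) = 4.16.

4.16


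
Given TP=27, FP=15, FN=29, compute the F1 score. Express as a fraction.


Precision = 27/42 = 9/14. Recall = 27/56 = 27/56. F1 = 2*P*R/(P+R) = 27/49.

27/49


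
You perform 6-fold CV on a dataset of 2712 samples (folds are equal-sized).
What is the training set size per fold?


Each validation fold has 2712/6 = 452 samples. Training set = 2712 - 452 = 2260.

2260


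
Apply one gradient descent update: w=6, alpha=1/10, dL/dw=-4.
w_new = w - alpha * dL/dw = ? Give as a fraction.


w_new = 6 - 1/10 * -4 = 6 - -2/5 = 32/5.

32/5


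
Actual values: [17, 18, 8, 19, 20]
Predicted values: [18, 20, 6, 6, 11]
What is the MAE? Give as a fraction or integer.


MAE = (1/5) * (|17-18|=1 + |18-20|=2 + |8-6|=2 + |19-6|=13 + |20-11|=9). Sum = 27. MAE = 27/5.

27/5


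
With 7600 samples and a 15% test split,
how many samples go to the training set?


Test set = 7600 * 15% = 1140. Training set = 7600 - 1140 = 6460.

6460


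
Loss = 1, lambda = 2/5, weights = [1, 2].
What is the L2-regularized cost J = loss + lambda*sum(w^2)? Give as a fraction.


L2 sq norm = sum(w^2) = 5. J = 1 + 2/5 * 5 = 3.

3


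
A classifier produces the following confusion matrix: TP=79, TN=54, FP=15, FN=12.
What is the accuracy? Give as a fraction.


Accuracy = (TP + TN) / (TP + TN + FP + FN) = (79 + 54) / 160 = 133/160.

133/160


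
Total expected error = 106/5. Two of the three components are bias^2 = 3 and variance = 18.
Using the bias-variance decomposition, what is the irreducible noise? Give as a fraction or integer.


Total error = bias^2 + variance + irreducible noise. So irreducible noise = 106/5 - 3 - 18 = 1/5.

1/5


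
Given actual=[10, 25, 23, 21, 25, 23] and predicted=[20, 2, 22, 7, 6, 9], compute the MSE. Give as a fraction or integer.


MSE = (1/6) * ((10-20)^2=100 + (25-2)^2=529 + (23-22)^2=1 + (21-7)^2=196 + (25-6)^2=361 + (23-9)^2=196). Sum = 1383. MSE = 461/2.

461/2


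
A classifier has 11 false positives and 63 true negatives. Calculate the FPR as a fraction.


FPR = FP / (FP + TN) = 11 / 74 = 11/74.

11/74


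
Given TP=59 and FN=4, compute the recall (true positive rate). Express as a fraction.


Recall = TP / (TP + FN) = 59 / 63 = 59/63.

59/63


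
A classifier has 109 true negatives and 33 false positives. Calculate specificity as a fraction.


Specificity = TN / (TN + FP) = 109 / 142 = 109/142.

109/142


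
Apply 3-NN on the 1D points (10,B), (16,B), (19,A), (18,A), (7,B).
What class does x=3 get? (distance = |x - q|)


Distances: |10-3|=7, |16-3|=13, |19-3|=16, |18-3|=15, |7-3|=4. 3 nearest: (7,B), (10,B), (16,B). Counts: {'B': 3}. Majority class: B.

B


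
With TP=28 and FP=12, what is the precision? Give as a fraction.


Precision = TP / (TP + FP) = 28 / 40 = 7/10.

7/10


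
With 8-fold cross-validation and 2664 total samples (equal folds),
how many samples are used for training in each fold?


Each validation fold has 2664/8 = 333 samples. Training set = 2664 - 333 = 2331.

2331


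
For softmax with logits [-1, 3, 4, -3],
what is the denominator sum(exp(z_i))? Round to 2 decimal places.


Denom = e^-1=0.3679 + e^3=20.0855 + e^4=54.5982 + e^-3=0.0498. Sum = 75.1014, which rounds to 75.10.

75.10


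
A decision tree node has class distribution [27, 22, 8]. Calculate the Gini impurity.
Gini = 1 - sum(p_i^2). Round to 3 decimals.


Total = 57. Proportions: 27/57, 22/57, 8/57. sum(p_i^2) = 0.3930. Gini = 1 - 0.3930 = 0.6070, which rounds to 0.607.

0.607


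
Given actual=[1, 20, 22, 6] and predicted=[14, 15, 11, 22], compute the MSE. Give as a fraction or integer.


MSE = (1/4) * ((1-14)^2=169 + (20-15)^2=25 + (22-11)^2=121 + (6-22)^2=256). Sum = 571. MSE = 571/4.

571/4


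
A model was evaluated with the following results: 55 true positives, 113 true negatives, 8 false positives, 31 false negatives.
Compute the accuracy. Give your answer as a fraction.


Accuracy = (TP + TN) / (TP + TN + FP + FN) = (55 + 113) / 207 = 56/69.

56/69


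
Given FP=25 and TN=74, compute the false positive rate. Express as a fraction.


FPR = FP / (FP + TN) = 25 / 99 = 25/99.

25/99


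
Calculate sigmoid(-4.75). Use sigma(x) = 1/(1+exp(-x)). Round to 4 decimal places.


sigma(-4.75) = 1/(1+e^(4.75)) = 1/(1+115.584285) = 1/116.584285 = 0.0086.

0.0086


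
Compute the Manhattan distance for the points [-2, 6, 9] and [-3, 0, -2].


d = sum of absolute differences: |-2--3|=1 + |6-0|=6 + |9--2|=11 = 18.

18


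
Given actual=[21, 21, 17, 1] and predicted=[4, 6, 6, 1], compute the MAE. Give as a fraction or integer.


MAE = (1/4) * (|21-4|=17 + |21-6|=15 + |17-6|=11 + |1-1|=0). Sum = 43. MAE = 43/4.

43/4


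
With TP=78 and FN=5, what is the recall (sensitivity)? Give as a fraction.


Recall = TP / (TP + FN) = 78 / 83 = 78/83.

78/83


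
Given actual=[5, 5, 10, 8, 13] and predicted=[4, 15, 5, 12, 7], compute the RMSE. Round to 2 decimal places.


MSE = 35.6000. RMSE = sqrt(35.6000) = 5.97.

5.97


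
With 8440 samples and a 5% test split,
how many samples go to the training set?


Test set = 8440 * 5% = 422. Training set = 8440 - 422 = 8018.

8018


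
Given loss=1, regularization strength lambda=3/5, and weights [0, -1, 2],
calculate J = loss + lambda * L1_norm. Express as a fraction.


L1 norm = sum(|w|) = 3. J = 1 + 3/5 * 3 = 14/5.

14/5


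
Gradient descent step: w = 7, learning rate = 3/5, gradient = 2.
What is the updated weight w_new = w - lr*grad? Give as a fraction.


w_new = 7 - 3/5 * 2 = 7 - 6/5 = 29/5.

29/5


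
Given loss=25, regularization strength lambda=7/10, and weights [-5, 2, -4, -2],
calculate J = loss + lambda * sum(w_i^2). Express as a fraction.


L2 sq norm = sum(w^2) = 49. J = 25 + 7/10 * 49 = 593/10.

593/10


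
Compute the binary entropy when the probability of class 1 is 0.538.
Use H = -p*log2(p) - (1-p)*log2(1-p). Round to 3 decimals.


H = -0.538*log2(0.538) - 0.462*log2(0.462) = 0.996.

0.996


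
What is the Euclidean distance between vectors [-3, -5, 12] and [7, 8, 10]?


d = sqrt(sum of squared differences). (-3-7)^2=100, (-5-8)^2=169, (12-10)^2=4. Sum = 273.

sqrt(273)


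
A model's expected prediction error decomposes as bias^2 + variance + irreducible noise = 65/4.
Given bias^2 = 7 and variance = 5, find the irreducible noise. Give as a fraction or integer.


Total error = bias^2 + variance + irreducible noise. So irreducible noise = 65/4 - 7 - 5 = 17/4.

17/4


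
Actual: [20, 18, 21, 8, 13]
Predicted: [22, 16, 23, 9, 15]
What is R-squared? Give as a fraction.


Mean(y) = 16. SS_res = 17. SS_tot = 118. R^2 = 1 - 17/(118) = 101/118.

101/118


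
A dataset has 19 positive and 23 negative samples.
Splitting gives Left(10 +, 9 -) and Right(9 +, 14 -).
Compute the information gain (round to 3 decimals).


H(parent) = 0.9934. H(left) = 0.9980, H(right) = 0.9656. Weighted = (19/42)*0.9980 + (23/42)*0.9656 = 0.9803. IG = 0.9934 - 0.9803 = 0.0131, which rounds to 0.013.

0.013


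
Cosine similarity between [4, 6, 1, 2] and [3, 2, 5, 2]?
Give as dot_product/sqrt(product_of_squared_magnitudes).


dot = 33. |a|^2 = 57, |b|^2 = 42. cos = 33/sqrt(2394).

33/sqrt(2394)


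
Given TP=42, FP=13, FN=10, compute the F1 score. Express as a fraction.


Precision = 42/55 = 42/55. Recall = 42/52 = 21/26. F1 = 2*P*R/(P+R) = 84/107.

84/107


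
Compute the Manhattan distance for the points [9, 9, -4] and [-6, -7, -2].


d = sum of absolute differences: |9--6|=15 + |9--7|=16 + |-4--2|=2 = 33.

33


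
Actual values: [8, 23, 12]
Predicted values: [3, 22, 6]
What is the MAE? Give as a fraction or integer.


MAE = (1/3) * (|8-3|=5 + |23-22|=1 + |12-6|=6). Sum = 12. MAE = 4.

4


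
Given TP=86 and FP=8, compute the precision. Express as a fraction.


Precision = TP / (TP + FP) = 86 / 94 = 43/47.

43/47


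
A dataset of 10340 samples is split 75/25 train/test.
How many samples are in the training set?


Test set = 10340 * 25% = 2585. Training set = 10340 - 2585 = 7755.

7755


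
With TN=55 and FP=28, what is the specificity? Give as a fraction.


Specificity = TN / (TN + FP) = 55 / 83 = 55/83.

55/83


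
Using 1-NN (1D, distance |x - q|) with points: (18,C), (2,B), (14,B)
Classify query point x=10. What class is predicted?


Distances: |18-10|=8, |2-10|=8, |14-10|=4. 1 nearest: (14,B). Counts: {'B': 1}. Majority class: B.

B


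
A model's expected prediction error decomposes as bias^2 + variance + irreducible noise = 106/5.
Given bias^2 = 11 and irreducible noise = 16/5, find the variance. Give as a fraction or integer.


Total error = bias^2 + variance + irreducible noise. So variance = 106/5 - 11 - 16/5 = 7.

7


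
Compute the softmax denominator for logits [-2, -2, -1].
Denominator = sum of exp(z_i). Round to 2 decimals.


Denom = e^-2=0.1353 + e^-2=0.1353 + e^-1=0.3679. Sum = 0.6385, which rounds to 0.64.

0.64


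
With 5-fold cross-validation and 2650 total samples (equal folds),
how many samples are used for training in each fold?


Each validation fold has 2650/5 = 530 samples. Training set = 2650 - 530 = 2120.

2120


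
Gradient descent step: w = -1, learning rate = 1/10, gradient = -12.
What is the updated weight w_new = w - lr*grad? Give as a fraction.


w_new = -1 - 1/10 * -12 = -1 - -6/5 = 1/5.

1/5


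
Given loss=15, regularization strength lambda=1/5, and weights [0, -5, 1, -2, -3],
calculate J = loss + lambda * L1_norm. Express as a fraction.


L1 norm = sum(|w|) = 11. J = 15 + 1/5 * 11 = 86/5.

86/5


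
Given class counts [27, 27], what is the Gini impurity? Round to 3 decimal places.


Total = 54. Proportions: 27/54, 27/54. sum(p_i^2) = 0.5000. Gini = 1 - 0.5000 = 0.5000, which rounds to 0.500.

0.500


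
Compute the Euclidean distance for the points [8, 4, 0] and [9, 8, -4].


d = sqrt(sum of squared differences). (8-9)^2=1, (4-8)^2=16, (0--4)^2=16. Sum = 33.

sqrt(33)


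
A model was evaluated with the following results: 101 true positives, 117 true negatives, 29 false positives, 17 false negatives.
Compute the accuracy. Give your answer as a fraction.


Accuracy = (TP + TN) / (TP + TN + FP + FN) = (101 + 117) / 264 = 109/132.

109/132


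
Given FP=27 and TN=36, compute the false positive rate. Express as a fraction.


FPR = FP / (FP + TN) = 27 / 63 = 3/7.

3/7


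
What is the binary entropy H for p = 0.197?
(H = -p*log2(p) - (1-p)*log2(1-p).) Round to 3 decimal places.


H = -0.197*log2(0.197) - 0.803*log2(0.803) = 0.716.

0.716


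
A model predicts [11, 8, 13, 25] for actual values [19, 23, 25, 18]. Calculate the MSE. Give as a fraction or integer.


MSE = (1/4) * ((19-11)^2=64 + (23-8)^2=225 + (25-13)^2=144 + (18-25)^2=49). Sum = 482. MSE = 241/2.

241/2


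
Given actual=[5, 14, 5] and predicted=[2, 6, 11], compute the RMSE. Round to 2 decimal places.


MSE = 36.3333. RMSE = sqrt(36.3333) = 6.03.

6.03


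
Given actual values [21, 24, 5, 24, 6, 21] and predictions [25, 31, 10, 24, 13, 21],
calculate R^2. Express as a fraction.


Mean(y) = 101/6. SS_res = 139. SS_tot = 2369/6. R^2 = 1 - 139/(2369/6) = 1535/2369.

1535/2369


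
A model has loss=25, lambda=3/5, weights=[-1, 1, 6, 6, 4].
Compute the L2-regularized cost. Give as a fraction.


L2 sq norm = sum(w^2) = 90. J = 25 + 3/5 * 90 = 79.

79


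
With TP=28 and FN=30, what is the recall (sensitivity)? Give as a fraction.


Recall = TP / (TP + FN) = 28 / 58 = 14/29.

14/29


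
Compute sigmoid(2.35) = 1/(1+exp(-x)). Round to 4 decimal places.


sigma(2.35) = 1/(1+e^(-2.35)) = 1/(1+0.095369) = 1/1.095369 = 0.9129.

0.9129


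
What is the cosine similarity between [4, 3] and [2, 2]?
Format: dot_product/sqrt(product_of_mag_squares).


dot = 14. |a|^2 = 25, |b|^2 = 8. cos = 14/sqrt(200).

14/sqrt(200)


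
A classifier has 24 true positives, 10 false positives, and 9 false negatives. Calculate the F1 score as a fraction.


Precision = 24/34 = 12/17. Recall = 24/33 = 8/11. F1 = 2*P*R/(P+R) = 48/67.

48/67


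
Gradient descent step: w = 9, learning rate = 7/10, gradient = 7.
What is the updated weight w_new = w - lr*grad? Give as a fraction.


w_new = 9 - 7/10 * 7 = 9 - 49/10 = 41/10.

41/10


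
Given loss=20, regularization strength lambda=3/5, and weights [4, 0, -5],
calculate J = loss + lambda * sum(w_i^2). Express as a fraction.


L2 sq norm = sum(w^2) = 41. J = 20 + 3/5 * 41 = 223/5.

223/5


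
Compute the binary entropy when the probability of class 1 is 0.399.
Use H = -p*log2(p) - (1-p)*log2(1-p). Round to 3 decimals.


H = -0.399*log2(0.399) - 0.601*log2(0.601) = 0.970.

0.970


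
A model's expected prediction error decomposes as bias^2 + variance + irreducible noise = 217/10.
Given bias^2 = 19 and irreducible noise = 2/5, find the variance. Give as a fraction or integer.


Total error = bias^2 + variance + irreducible noise. So variance = 217/10 - 19 - 2/5 = 23/10.

23/10


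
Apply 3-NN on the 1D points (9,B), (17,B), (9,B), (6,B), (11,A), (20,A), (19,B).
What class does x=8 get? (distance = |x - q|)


Distances: |9-8|=1, |17-8|=9, |9-8|=1, |6-8|=2, |11-8|=3, |20-8|=12, |19-8|=11. 3 nearest: (9,B), (9,B), (6,B). Counts: {'B': 3}. Majority class: B.

B


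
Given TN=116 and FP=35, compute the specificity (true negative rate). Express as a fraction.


Specificity = TN / (TN + FP) = 116 / 151 = 116/151.

116/151


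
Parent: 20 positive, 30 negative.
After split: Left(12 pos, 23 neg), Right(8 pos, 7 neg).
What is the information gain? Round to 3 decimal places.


H(parent) = 0.9710. H(left) = 0.9275, H(right) = 0.9968. Weighted = (35/50)*0.9275 + (15/50)*0.9968 = 0.9483. IG = 0.9710 - 0.9483 = 0.0227, which rounds to 0.023.

0.023


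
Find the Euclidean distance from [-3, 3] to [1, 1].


d = sqrt(sum of squared differences). (-3-1)^2=16, (3-1)^2=4. Sum = 20.

sqrt(20)


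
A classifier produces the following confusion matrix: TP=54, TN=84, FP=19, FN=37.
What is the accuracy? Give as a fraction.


Accuracy = (TP + TN) / (TP + TN + FP + FN) = (54 + 84) / 194 = 69/97.

69/97


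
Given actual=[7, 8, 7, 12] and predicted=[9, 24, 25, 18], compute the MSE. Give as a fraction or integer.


MSE = (1/4) * ((7-9)^2=4 + (8-24)^2=256 + (7-25)^2=324 + (12-18)^2=36). Sum = 620. MSE = 155.

155


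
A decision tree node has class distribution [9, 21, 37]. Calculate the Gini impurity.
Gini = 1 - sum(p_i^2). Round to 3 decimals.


Total = 67. Proportions: 9/67, 21/67, 37/67. sum(p_i^2) = 0.4213. Gini = 1 - 0.4213 = 0.5787, which rounds to 0.579.

0.579


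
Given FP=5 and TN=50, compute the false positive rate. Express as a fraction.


FPR = FP / (FP + TN) = 5 / 55 = 1/11.

1/11


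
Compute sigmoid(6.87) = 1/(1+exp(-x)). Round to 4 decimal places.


sigma(6.87) = 1/(1+e^(-6.87)) = 1/(1+0.001038) = 1/1.001038 = 0.9990.

0.9990


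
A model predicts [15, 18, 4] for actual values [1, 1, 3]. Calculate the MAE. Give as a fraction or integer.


MAE = (1/3) * (|1-15|=14 + |1-18|=17 + |3-4|=1). Sum = 32. MAE = 32/3.

32/3


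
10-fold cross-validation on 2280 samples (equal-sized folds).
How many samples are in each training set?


Each validation fold has 2280/10 = 228 samples. Training set = 2280 - 228 = 2052.

2052


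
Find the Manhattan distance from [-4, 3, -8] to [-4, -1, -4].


d = sum of absolute differences: |-4--4|=0 + |3--1|=4 + |-8--4|=4 = 8.

8


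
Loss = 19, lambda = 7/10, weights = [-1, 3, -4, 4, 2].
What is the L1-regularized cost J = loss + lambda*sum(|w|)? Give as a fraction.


L1 norm = sum(|w|) = 14. J = 19 + 7/10 * 14 = 144/5.

144/5


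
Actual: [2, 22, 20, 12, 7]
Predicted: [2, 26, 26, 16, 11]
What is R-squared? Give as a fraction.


Mean(y) = 63/5. SS_res = 84. SS_tot = 1436/5. R^2 = 1 - 84/(1436/5) = 254/359.

254/359


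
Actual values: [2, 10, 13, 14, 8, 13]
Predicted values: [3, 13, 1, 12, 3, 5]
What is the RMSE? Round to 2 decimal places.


MSE = 41.1667. RMSE = sqrt(41.1667) = 6.42.

6.42


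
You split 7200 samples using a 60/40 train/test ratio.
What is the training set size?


Test set = 7200 * 40% = 2880. Training set = 7200 - 2880 = 4320.

4320


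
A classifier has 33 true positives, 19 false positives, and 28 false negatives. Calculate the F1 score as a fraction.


Precision = 33/52 = 33/52. Recall = 33/61 = 33/61. F1 = 2*P*R/(P+R) = 66/113.

66/113


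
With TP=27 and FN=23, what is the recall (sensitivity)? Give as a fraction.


Recall = TP / (TP + FN) = 27 / 50 = 27/50.

27/50


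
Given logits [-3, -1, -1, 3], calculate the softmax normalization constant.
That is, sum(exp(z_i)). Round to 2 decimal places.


Denom = e^-3=0.0498 + e^-1=0.3679 + e^-1=0.3679 + e^3=20.0855. Sum = 20.8711, which rounds to 20.87.

20.87


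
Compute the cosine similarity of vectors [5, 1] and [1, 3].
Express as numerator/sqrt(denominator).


dot = 8. |a|^2 = 26, |b|^2 = 10. cos = 8/sqrt(260).

8/sqrt(260)


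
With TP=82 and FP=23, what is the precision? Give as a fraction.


Precision = TP / (TP + FP) = 82 / 105 = 82/105.

82/105


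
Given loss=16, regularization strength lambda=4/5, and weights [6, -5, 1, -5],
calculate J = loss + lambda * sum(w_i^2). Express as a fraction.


L2 sq norm = sum(w^2) = 87. J = 16 + 4/5 * 87 = 428/5.

428/5


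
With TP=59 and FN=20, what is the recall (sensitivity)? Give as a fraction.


Recall = TP / (TP + FN) = 59 / 79 = 59/79.

59/79


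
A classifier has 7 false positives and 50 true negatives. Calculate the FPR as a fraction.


FPR = FP / (FP + TN) = 7 / 57 = 7/57.

7/57


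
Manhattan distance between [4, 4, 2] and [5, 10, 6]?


d = sum of absolute differences: |4-5|=1 + |4-10|=6 + |2-6|=4 = 11.

11


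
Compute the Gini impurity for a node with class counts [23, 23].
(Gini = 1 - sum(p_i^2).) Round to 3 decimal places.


Total = 46. Proportions: 23/46, 23/46. sum(p_i^2) = 0.5000. Gini = 1 - 0.5000 = 0.5000, which rounds to 0.500.

0.500


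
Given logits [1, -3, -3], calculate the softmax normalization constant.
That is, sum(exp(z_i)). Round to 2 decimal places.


Denom = e^1=2.7183 + e^-3=0.0498 + e^-3=0.0498. Sum = 2.8179, which rounds to 2.82.

2.82


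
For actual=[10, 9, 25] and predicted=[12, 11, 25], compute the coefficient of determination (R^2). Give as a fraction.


Mean(y) = 44/3. SS_res = 8. SS_tot = 482/3. R^2 = 1 - 8/(482/3) = 229/241.

229/241


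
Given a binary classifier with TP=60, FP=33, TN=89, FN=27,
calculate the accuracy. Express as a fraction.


Accuracy = (TP + TN) / (TP + TN + FP + FN) = (60 + 89) / 209 = 149/209.

149/209


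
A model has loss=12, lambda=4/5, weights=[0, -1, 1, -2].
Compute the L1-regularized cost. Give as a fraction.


L1 norm = sum(|w|) = 4. J = 12 + 4/5 * 4 = 76/5.

76/5


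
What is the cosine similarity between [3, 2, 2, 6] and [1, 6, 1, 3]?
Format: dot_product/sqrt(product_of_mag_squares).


dot = 35. |a|^2 = 53, |b|^2 = 47. cos = 35/sqrt(2491).

35/sqrt(2491)


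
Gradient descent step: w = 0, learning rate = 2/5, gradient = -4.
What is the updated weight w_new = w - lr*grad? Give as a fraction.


w_new = 0 - 2/5 * -4 = 0 - -8/5 = 8/5.

8/5


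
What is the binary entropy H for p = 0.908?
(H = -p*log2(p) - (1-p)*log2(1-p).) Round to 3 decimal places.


H = -0.908*log2(0.908) - 0.092*log2(0.092) = 0.443.

0.443


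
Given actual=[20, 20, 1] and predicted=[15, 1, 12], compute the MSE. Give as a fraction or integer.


MSE = (1/3) * ((20-15)^2=25 + (20-1)^2=361 + (1-12)^2=121). Sum = 507. MSE = 169.

169


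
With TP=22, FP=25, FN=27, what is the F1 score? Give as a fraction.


Precision = 22/47 = 22/47. Recall = 22/49 = 22/49. F1 = 2*P*R/(P+R) = 11/24.

11/24


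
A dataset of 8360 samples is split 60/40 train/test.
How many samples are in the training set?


Test set = 8360 * 40% = 3344. Training set = 8360 - 3344 = 5016.

5016


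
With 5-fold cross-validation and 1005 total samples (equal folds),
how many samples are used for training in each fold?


Each validation fold has 1005/5 = 201 samples. Training set = 1005 - 201 = 804.

804


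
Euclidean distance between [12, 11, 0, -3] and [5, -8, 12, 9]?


d = sqrt(sum of squared differences). (12-5)^2=49, (11--8)^2=361, (0-12)^2=144, (-3-9)^2=144. Sum = 698.

sqrt(698)


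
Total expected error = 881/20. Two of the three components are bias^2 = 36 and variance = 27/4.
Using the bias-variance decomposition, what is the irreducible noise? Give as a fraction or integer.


Total error = bias^2 + variance + irreducible noise. So irreducible noise = 881/20 - 36 - 27/4 = 13/10.

13/10


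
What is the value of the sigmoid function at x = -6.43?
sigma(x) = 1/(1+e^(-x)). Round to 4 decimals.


sigma(-6.43) = 1/(1+e^(6.43)) = 1/(1+620.173948) = 1/621.173948 = 0.0016.

0.0016


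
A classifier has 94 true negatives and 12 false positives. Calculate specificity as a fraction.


Specificity = TN / (TN + FP) = 94 / 106 = 47/53.

47/53


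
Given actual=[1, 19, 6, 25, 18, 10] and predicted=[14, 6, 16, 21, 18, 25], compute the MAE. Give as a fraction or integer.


MAE = (1/6) * (|1-14|=13 + |19-6|=13 + |6-16|=10 + |25-21|=4 + |18-18|=0 + |10-25|=15). Sum = 55. MAE = 55/6.

55/6


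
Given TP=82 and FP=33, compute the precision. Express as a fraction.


Precision = TP / (TP + FP) = 82 / 115 = 82/115.

82/115


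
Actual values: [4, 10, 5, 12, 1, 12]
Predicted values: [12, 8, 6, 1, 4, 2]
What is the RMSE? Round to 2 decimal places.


MSE = 49.8333. RMSE = sqrt(49.8333) = 7.06.

7.06


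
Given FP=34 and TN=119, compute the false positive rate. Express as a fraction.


FPR = FP / (FP + TN) = 34 / 153 = 2/9.

2/9


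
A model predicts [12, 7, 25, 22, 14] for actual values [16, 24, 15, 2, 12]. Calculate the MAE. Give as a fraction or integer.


MAE = (1/5) * (|16-12|=4 + |24-7|=17 + |15-25|=10 + |2-22|=20 + |12-14|=2). Sum = 53. MAE = 53/5.

53/5


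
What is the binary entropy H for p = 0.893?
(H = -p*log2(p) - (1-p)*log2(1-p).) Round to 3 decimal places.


H = -0.893*log2(0.893) - 0.107*log2(0.107) = 0.491.

0.491


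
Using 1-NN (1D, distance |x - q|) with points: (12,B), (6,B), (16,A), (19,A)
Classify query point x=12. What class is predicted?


Distances: |12-12|=0, |6-12|=6, |16-12|=4, |19-12|=7. 1 nearest: (12,B). Counts: {'B': 1}. Majority class: B.

B


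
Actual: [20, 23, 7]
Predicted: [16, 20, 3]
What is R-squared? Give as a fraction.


Mean(y) = 50/3. SS_res = 41. SS_tot = 434/3. R^2 = 1 - 41/(434/3) = 311/434.

311/434


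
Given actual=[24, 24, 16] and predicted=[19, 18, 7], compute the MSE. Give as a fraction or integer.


MSE = (1/3) * ((24-19)^2=25 + (24-18)^2=36 + (16-7)^2=81). Sum = 142. MSE = 142/3.

142/3


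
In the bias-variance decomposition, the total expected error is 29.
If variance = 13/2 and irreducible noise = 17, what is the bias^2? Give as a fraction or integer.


Total error = bias^2 + variance + irreducible noise. So bias^2 = 29 - 13/2 - 17 = 11/2.

11/2


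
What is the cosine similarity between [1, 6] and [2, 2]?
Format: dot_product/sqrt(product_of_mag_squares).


dot = 14. |a|^2 = 37, |b|^2 = 8. cos = 14/sqrt(296).

14/sqrt(296)


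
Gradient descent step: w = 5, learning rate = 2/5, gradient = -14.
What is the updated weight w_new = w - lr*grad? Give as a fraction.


w_new = 5 - 2/5 * -14 = 5 - -28/5 = 53/5.

53/5


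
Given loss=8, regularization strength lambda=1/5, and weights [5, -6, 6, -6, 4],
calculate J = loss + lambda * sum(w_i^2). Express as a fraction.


L2 sq norm = sum(w^2) = 149. J = 8 + 1/5 * 149 = 189/5.

189/5


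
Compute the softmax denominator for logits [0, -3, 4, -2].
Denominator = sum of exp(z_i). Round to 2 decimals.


Denom = e^0=1.0000 + e^-3=0.0498 + e^4=54.5982 + e^-2=0.1353. Sum = 55.7833, which rounds to 55.78.

55.78


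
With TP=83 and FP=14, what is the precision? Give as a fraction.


Precision = TP / (TP + FP) = 83 / 97 = 83/97.

83/97


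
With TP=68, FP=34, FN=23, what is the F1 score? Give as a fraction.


Precision = 68/102 = 2/3. Recall = 68/91 = 68/91. F1 = 2*P*R/(P+R) = 136/193.

136/193


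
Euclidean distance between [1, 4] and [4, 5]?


d = sqrt(sum of squared differences). (1-4)^2=9, (4-5)^2=1. Sum = 10.

sqrt(10)


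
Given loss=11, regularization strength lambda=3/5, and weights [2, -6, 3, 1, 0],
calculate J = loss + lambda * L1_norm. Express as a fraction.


L1 norm = sum(|w|) = 12. J = 11 + 3/5 * 12 = 91/5.

91/5


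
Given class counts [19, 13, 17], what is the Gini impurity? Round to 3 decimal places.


Total = 49. Proportions: 19/49, 13/49, 17/49. sum(p_i^2) = 0.3411. Gini = 1 - 0.3411 = 0.6589, which rounds to 0.659.

0.659


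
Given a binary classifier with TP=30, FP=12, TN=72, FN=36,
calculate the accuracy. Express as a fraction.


Accuracy = (TP + TN) / (TP + TN + FP + FN) = (30 + 72) / 150 = 17/25.

17/25


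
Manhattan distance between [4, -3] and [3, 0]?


d = sum of absolute differences: |4-3|=1 + |-3-0|=3 = 4.

4


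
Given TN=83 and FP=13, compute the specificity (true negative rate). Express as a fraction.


Specificity = TN / (TN + FP) = 83 / 96 = 83/96.

83/96


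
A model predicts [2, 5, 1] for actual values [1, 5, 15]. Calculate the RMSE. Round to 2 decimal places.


MSE = 65.6667. RMSE = sqrt(65.6667) = 8.10.

8.10


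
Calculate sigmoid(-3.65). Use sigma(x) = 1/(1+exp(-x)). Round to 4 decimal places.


sigma(-3.65) = 1/(1+e^(3.65)) = 1/(1+38.474666) = 1/39.474666 = 0.0253.

0.0253


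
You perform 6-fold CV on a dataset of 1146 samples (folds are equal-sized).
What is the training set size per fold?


Each validation fold has 1146/6 = 191 samples. Training set = 1146 - 191 = 955.

955


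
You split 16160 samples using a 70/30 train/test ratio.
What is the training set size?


Test set = 16160 * 30% = 4848. Training set = 16160 - 4848 = 11312.

11312


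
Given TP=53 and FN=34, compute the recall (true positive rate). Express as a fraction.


Recall = TP / (TP + FN) = 53 / 87 = 53/87.

53/87


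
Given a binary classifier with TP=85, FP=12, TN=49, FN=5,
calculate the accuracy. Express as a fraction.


Accuracy = (TP + TN) / (TP + TN + FP + FN) = (85 + 49) / 151 = 134/151.

134/151


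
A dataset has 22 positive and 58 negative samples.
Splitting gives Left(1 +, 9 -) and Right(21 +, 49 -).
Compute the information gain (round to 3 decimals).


H(parent) = 0.8485. H(left) = 0.4690, H(right) = 0.8813. Weighted = (10/80)*0.4690 + (70/80)*0.8813 = 0.8298. IG = 0.8485 - 0.8298 = 0.0187, which rounds to 0.019.

0.019


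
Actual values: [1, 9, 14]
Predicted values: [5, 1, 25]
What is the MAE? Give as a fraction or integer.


MAE = (1/3) * (|1-5|=4 + |9-1|=8 + |14-25|=11). Sum = 23. MAE = 23/3.

23/3


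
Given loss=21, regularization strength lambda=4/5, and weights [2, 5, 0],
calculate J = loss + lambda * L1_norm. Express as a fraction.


L1 norm = sum(|w|) = 7. J = 21 + 4/5 * 7 = 133/5.

133/5


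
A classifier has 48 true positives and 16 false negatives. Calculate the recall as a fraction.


Recall = TP / (TP + FN) = 48 / 64 = 3/4.

3/4


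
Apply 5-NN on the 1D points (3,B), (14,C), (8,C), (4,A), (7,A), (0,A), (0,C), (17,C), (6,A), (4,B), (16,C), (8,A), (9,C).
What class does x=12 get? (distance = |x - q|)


Distances: |3-12|=9, |14-12|=2, |8-12|=4, |4-12|=8, |7-12|=5, |0-12|=12, |0-12|=12, |17-12|=5, |6-12|=6, |4-12|=8, |16-12|=4, |8-12|=4, |9-12|=3. 5 nearest: (14,C), (9,C), (8,A), (8,C), (16,C). Counts: {'C': 4, 'A': 1}. Majority class: C.

C


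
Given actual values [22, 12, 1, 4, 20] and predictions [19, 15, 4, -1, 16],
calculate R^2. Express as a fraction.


Mean(y) = 59/5. SS_res = 68. SS_tot = 1744/5. R^2 = 1 - 68/(1744/5) = 351/436.

351/436


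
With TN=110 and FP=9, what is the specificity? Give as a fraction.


Specificity = TN / (TN + FP) = 110 / 119 = 110/119.

110/119


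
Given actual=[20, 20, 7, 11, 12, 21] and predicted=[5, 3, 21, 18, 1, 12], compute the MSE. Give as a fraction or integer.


MSE = (1/6) * ((20-5)^2=225 + (20-3)^2=289 + (7-21)^2=196 + (11-18)^2=49 + (12-1)^2=121 + (21-12)^2=81). Sum = 961. MSE = 961/6.

961/6


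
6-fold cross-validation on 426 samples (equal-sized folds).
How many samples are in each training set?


Each validation fold has 426/6 = 71 samples. Training set = 426 - 71 = 355.

355


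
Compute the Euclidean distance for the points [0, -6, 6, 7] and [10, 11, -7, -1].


d = sqrt(sum of squared differences). (0-10)^2=100, (-6-11)^2=289, (6--7)^2=169, (7--1)^2=64. Sum = 622.

sqrt(622)


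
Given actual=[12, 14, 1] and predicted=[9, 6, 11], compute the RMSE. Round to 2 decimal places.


MSE = 57.6667. RMSE = sqrt(57.6667) = 7.59.

7.59


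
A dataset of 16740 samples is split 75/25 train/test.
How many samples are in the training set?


Test set = 16740 * 25% = 4185. Training set = 16740 - 4185 = 12555.

12555


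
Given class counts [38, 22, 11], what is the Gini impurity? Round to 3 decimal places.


Total = 71. Proportions: 38/71, 22/71, 11/71. sum(p_i^2) = 0.4065. Gini = 1 - 0.4065 = 0.5935, which rounds to 0.594.

0.594


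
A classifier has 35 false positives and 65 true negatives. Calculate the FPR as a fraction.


FPR = FP / (FP + TN) = 35 / 100 = 7/20.

7/20


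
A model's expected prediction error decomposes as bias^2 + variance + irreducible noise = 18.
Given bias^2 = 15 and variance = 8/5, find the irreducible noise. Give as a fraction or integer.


Total error = bias^2 + variance + irreducible noise. So irreducible noise = 18 - 15 - 8/5 = 7/5.

7/5


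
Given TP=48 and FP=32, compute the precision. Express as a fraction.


Precision = TP / (TP + FP) = 48 / 80 = 3/5.

3/5


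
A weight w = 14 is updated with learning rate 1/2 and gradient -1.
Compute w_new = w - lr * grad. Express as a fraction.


w_new = 14 - 1/2 * -1 = 14 - -1/2 = 29/2.

29/2


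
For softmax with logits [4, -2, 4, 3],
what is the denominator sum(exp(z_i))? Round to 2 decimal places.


Denom = e^4=54.5982 + e^-2=0.1353 + e^4=54.5982 + e^3=20.0855. Sum = 129.4172, which rounds to 129.42.

129.42


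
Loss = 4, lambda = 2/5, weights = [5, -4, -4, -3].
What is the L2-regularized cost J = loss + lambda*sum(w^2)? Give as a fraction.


L2 sq norm = sum(w^2) = 66. J = 4 + 2/5 * 66 = 152/5.

152/5


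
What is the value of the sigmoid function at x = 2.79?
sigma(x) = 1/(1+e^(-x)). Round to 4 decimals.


sigma(2.79) = 1/(1+e^(-2.79)) = 1/(1+0.061421) = 1/1.061421 = 0.9421.

0.9421


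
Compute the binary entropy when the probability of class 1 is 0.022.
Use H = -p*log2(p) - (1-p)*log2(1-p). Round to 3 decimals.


H = -0.022*log2(0.022) - 0.978*log2(0.978) = 0.153.

0.153


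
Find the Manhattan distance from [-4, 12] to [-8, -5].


d = sum of absolute differences: |-4--8|=4 + |12--5|=17 = 21.

21


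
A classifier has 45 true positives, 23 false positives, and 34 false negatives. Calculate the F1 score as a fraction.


Precision = 45/68 = 45/68. Recall = 45/79 = 45/79. F1 = 2*P*R/(P+R) = 30/49.

30/49


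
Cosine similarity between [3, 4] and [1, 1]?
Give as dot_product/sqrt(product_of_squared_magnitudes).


dot = 7. |a|^2 = 25, |b|^2 = 2. cos = 7/sqrt(50).

7/sqrt(50)


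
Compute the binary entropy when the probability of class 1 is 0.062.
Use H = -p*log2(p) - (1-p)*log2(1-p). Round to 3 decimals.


H = -0.062*log2(0.062) - 0.938*log2(0.938) = 0.335.

0.335


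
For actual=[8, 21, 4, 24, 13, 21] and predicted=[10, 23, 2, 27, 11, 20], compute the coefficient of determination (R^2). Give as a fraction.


Mean(y) = 91/6. SS_res = 26. SS_tot = 1961/6. R^2 = 1 - 26/(1961/6) = 1805/1961.

1805/1961


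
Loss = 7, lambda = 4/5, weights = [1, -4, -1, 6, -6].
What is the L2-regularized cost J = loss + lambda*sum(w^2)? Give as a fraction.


L2 sq norm = sum(w^2) = 90. J = 7 + 4/5 * 90 = 79.

79


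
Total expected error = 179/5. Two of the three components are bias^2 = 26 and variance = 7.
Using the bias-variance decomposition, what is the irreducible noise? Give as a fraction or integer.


Total error = bias^2 + variance + irreducible noise. So irreducible noise = 179/5 - 26 - 7 = 14/5.

14/5


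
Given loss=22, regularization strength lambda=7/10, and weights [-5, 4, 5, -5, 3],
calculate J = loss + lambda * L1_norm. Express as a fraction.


L1 norm = sum(|w|) = 22. J = 22 + 7/10 * 22 = 187/5.

187/5


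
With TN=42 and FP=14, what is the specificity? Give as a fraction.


Specificity = TN / (TN + FP) = 42 / 56 = 3/4.

3/4


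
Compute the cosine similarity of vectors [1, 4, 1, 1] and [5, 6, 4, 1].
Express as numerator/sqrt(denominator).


dot = 34. |a|^2 = 19, |b|^2 = 78. cos = 34/sqrt(1482).

34/sqrt(1482)


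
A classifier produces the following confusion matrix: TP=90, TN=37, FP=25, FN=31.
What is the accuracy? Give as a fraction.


Accuracy = (TP + TN) / (TP + TN + FP + FN) = (90 + 37) / 183 = 127/183.

127/183


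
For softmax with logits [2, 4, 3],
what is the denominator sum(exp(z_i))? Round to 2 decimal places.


Denom = e^2=7.3891 + e^4=54.5982 + e^3=20.0855. Sum = 82.0728, which rounds to 82.07.

82.07


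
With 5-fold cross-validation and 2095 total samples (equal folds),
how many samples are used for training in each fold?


Each validation fold has 2095/5 = 419 samples. Training set = 2095 - 419 = 1676.

1676


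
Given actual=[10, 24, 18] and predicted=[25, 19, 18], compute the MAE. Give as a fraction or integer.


MAE = (1/3) * (|10-25|=15 + |24-19|=5 + |18-18|=0). Sum = 20. MAE = 20/3.

20/3


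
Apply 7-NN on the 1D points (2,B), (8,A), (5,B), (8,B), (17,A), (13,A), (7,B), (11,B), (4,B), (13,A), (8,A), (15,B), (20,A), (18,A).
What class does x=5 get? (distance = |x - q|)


Distances: |2-5|=3, |8-5|=3, |5-5|=0, |8-5|=3, |17-5|=12, |13-5|=8, |7-5|=2, |11-5|=6, |4-5|=1, |13-5|=8, |8-5|=3, |15-5|=10, |20-5|=15, |18-5|=13. 7 nearest: (5,B), (4,B), (7,B), (8,A), (8,A), (2,B), (8,B). Counts: {'B': 5, 'A': 2}. Majority class: B.

B


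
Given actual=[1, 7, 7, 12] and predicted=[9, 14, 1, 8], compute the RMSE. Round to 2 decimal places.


MSE = 41.2500. RMSE = sqrt(41.2500) = 6.42.

6.42
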